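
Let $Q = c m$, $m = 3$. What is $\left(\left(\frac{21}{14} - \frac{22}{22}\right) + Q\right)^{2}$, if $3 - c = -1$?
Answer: $\frac{625}{4} \approx 156.25$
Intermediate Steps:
$c = 4$ ($c = 3 - -1 = 3 + 1 = 4$)
$Q = 12$ ($Q = 4 \cdot 3 = 12$)
$\left(\left(\frac{21}{14} - \frac{22}{22}\right) + Q\right)^{2} = \left(\left(\frac{21}{14} - \frac{22}{22}\right) + 12\right)^{2} = \left(\left(21 \cdot \frac{1}{14} - 1\right) + 12\right)^{2} = \left(\left(\frac{3}{2} - 1\right) + 12\right)^{2} = \left(\frac{1}{2} + 12\right)^{2} = \left(\frac{25}{2}\right)^{2} = \frac{625}{4}$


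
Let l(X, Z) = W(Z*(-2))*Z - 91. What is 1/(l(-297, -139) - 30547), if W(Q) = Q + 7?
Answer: -1/70253 ≈ -1.4234e-5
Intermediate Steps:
W(Q) = 7 + Q
l(X, Z) = -91 + Z*(7 - 2*Z) (l(X, Z) = (7 + Z*(-2))*Z - 91 = (7 - 2*Z)*Z - 91 = Z*(7 - 2*Z) - 91 = -91 + Z*(7 - 2*Z))
1/(l(-297, -139) - 30547) = 1/((-91 - 1*(-139)*(-7 + 2*(-139))) - 30547) = 1/((-91 - 1*(-139)*(-7 - 278)) - 30547) = 1/((-91 - 1*(-139)*(-285)) - 30547) = 1/((-91 - 39615) - 30547) = 1/(-39706 - 30547) = 1/(-70253) = -1/70253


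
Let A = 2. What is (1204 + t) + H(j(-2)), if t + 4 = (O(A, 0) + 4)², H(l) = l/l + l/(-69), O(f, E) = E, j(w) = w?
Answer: 83975/69 ≈ 1217.0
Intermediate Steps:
H(l) = 1 - l/69 (H(l) = 1 + l*(-1/69) = 1 - l/69)
t = 12 (t = -4 + (0 + 4)² = -4 + 4² = -4 + 16 = 12)
(1204 + t) + H(j(-2)) = (1204 + 12) + (1 - 1/69*(-2)) = 1216 + (1 + 2/69) = 1216 + 71/69 = 83975/69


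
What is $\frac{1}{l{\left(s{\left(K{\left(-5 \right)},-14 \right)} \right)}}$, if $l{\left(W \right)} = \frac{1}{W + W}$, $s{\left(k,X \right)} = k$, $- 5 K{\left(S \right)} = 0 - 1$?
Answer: $\frac{2}{5} \approx 0.4$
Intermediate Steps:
$K{\left(S \right)} = \frac{1}{5}$ ($K{\left(S \right)} = - \frac{0 - 1}{5} = \left(- \frac{1}{5}\right) \left(-1\right) = \frac{1}{5}$)
$l{\left(W \right)} = \frac{1}{2 W}$
$\frac{1}{l{\left(s{\left(K{\left(-5 \right)},-14 \right)} \right)}} = \frac{1}{\frac{1}{2} \frac{1}{\frac{1}{5}}} = \frac{1}{\frac{1}{2} \cdot 5} = \frac{1}{\frac{5}{2}} = \frac{2}{5}$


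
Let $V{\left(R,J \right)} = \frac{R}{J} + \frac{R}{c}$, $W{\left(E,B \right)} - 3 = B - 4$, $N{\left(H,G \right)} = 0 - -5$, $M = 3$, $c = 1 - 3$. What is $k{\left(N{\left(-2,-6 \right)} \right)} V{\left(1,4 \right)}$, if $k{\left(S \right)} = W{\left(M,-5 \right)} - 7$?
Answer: $\frac{13}{4} \approx 3.25$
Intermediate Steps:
$c = -2$ ($c = 1 - 3 = -2$)
$N{\left(H,G \right)} = 5$ ($N{\left(H,G \right)} = 0 + 5 = 5$)
$W{\left(E,B \right)} = -1 + B$ ($W{\left(E,B \right)} = 3 + \left(B - 4\right) = 3 + \left(-4 + B\right) = -1 + B$)
$k{\left(S \right)} = -13$ ($k{\left(S \right)} = \left(-1 - 5\right) - 7 = -6 - 7 = -13$)
$V{\left(R,J \right)} = - \frac{R}{2} + \frac{R}{J}$ ($V{\left(R,J \right)} = \frac{R}{J} + \frac{R}{-2} = \frac{R}{J} + R \left(- \frac{1}{2}\right) = \frac{R}{J} - \frac{R}{2} = - \frac{R}{2} + \frac{R}{J}$)
$k{\left(N{\left(-2,-6 \right)} \right)} V{\left(1,4 \right)} = - 13 \left(\left(- \frac{1}{2}\right) 1 + 1 \cdot \frac{1}{4}\right) = - 13 \left(- \frac{1}{2} + 1 \cdot \frac{1}{4}\right) = - 13 \left(- \frac{1}{2} + \frac{1}{4}\right) = \left(-13\right) \left(- \frac{1}{4}\right) = \frac{13}{4}$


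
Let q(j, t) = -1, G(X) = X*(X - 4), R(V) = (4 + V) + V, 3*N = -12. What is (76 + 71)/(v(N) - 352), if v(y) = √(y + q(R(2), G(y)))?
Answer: -17248/41303 - 49*I*√5/41303 ≈ -0.4176 - 0.0026528*I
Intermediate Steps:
N = -4 (N = (⅓)*(-12) = -4)
R(V) = 4 + 2*V
G(X) = X*(-4 + X)
v(y) = √(-1 + y) (v(y) = √(y - 1) = √(-1 + y))
(76 + 71)/(v(N) - 352) = (76 + 71)/(√(-1 - 4) - 352) = 147/(√(-5) - 352) = 147/(I*√5 - 352) = 147/(-352 + I*√5)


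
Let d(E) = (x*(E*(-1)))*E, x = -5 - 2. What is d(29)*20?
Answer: 117740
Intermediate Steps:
x = -7
d(E) = 7*E² (d(E) = (-7*E*(-1))*E = (-(-7)*E)*E = (7*E)*E = 7*E²)
d(29)*20 = (7*29²)*20 = (7*841)*20 = 5887*20 = 117740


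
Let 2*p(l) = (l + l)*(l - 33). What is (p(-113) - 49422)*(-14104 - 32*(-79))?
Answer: 381128224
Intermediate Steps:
p(l) = l*(-33 + l) (p(l) = ((l + l)*(l - 33))/2 = ((2*l)*(-33 + l))/2 = (2*l*(-33 + l))/2 = l*(-33 + l))
(p(-113) - 49422)*(-14104 - 32*(-79)) = (-113*(-33 - 113) - 49422)*(-14104 - 32*(-79)) = (-113*(-146) - 49422)*(-14104 + 2528) = (16498 - 49422)*(-11576) = -32924*(-11576) = 381128224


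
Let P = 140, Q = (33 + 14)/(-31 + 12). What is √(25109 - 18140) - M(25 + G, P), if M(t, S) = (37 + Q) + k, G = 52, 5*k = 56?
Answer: -4344/95 + √6969 ≈ 37.754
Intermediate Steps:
k = 56/5 (k = (⅕)*56 = 56/5 ≈ 11.200)
Q = -47/19 (Q = 47/(-19) = 47*(-1/19) = -47/19 ≈ -2.4737)
M(t, S) = 4344/95 (M(t, S) = (37 - 47/19) + 56/5 = 656/19 + 56/5 = 4344/95)
√(25109 - 18140) - M(25 + G, P) = √(25109 - 18140) - 1*4344/95 = √6969 - 4344/95 = -4344/95 + √6969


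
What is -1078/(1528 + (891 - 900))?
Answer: -22/31 ≈ -0.70968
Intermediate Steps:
-1078/(1528 + (891 - 900)) = -1078/(1528 - 9) = -1078/1519 = (1/1519)*(-1078) = -22/31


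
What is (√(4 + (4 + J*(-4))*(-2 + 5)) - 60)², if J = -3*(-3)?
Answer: 3508 - 240*I*√23 ≈ 3508.0 - 1151.0*I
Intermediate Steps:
J = 9
(√(4 + (4 + J*(-4))*(-2 + 5)) - 60)² = (√(4 + (4 + 9*(-4))*(-2 + 5)) - 60)² = (√(4 + (4 - 36)*3) - 60)² = (√(4 - 32*3) - 60)² = (√(4 - 96) - 60)² = (√(-92) - 60)² = (2*I*√23 - 60)² = (-60 + 2*I*√23)²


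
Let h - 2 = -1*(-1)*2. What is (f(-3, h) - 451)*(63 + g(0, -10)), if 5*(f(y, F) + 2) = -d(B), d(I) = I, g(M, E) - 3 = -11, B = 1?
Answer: -24926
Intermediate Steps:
g(M, E) = -8 (g(M, E) = 3 - 11 = -8)
h = 4 (h = 2 - 1*(-1)*2 = 2 + 1*2 = 2 + 2 = 4)
f(y, F) = -11/5 (f(y, F) = -2 + (-1*1)/5 = -2 + (1/5)*(-1) = -2 - 1/5 = -11/5)
(f(-3, h) - 451)*(63 + g(0, -10)) = (-11/5 - 451)*(63 - 8) = -2266/5*55 = -24926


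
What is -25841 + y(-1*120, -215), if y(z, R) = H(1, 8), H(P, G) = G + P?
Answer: -25832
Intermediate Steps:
y(z, R) = 9 (y(z, R) = 8 + 1 = 9)
-25841 + y(-1*120, -215) = -25841 + 9 = -25832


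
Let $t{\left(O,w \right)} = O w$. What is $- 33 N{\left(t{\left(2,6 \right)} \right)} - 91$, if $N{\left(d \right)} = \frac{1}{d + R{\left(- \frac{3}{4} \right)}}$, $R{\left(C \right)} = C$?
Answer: $- \frac{1409}{15} \approx -93.933$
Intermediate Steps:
$N{\left(d \right)} = \frac{1}{- \frac{3}{4} + d}$ ($N{\left(d \right)} = \frac{1}{d - \frac{3}{4}} = \frac{1}{- \frac{3}{4} + d}$)
$- 33 N{\left(t{\left(2,6 \right)} \right)} - 91 = - 33 \frac{4}{-3 + 4 \cdot 2 \cdot 6} - 91 = - 33 \frac{4}{-3 + 4 \cdot 12} - 91 = - 33 \frac{4}{-3 + 48} - 91 = - 33 \cdot \frac{4}{45} - 91 = - 33 \cdot 4 \cdot \frac{1}{45} - 91 = \left(-33\right) \frac{4}{45} - 91 = - \frac{44}{15} - 91 = - \frac{1409}{15}$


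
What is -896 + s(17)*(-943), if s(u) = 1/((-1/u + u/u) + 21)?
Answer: -350239/373 ≈ -938.98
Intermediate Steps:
s(u) = 1/(22 - 1/u) (s(u) = 1/((-1/u + 1) + 21) = 1/((1 - 1/u) + 21) = 1/(22 - 1/u))
-896 + s(17)*(-943) = -896 + (17/(-1 + 22*17))*(-943) = -896 + (17/(-1 + 374))*(-943) = -896 + (17/373)*(-943) = -896 - 16031/373 = -350239/373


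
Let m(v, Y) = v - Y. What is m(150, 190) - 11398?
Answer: -11438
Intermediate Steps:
m(150, 190) - 11398 = (150 - 1*190) - 11398 = (150 - 190) - 11398 = -40 - 11398 = -11438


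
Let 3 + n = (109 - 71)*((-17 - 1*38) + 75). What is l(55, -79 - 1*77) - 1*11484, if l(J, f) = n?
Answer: -10727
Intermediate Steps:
n = 757 (n = -3 + (109 - 71)*((-17 - 1*38) + 75) = -3 + 38*((-17 - 38) + 75) = -3 + 38*(-55 + 75) = -3 + 38*20 = -3 + 760 = 757)
l(J, f) = 757
l(55, -79 - 1*77) - 1*11484 = 757 - 1*11484 = 757 - 11484 = -10727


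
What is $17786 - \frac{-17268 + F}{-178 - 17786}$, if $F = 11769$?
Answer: $\frac{35500245}{1996} \approx 17786.0$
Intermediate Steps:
$17786 - \frac{-17268 + F}{-178 - 17786} = 17786 - \frac{-17268 + 11769}{-178 - 17786} = 17786 - - \frac{5499}{-17964} = 17786 - \left(-5499\right) \left(- \frac{1}{17964}\right) = 17786 - \frac{611}{1996} = \frac{35500245}{1996}$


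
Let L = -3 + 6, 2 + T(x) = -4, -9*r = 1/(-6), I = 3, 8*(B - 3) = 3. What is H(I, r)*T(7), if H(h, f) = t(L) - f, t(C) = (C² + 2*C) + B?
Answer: -3965/36 ≈ -110.14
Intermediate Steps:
B = 27/8 (B = 3 + (⅛)*3 = 3 + 3/8 = 27/8 ≈ 3.3750)
r = 1/54 (r = -⅑/(-6) = -⅑*(-⅙) = 1/54 ≈ 0.018519)
T(x) = -6 (T(x) = -2 - 4 = -6)
L = 3
t(C) = 27/8 + C² + 2*C (t(C) = (C² + 2*C) + 27/8 = 27/8 + C² + 2*C)
H(h, f) = 147/8 - f (H(h, f) = (27/8 + 3² + 2*3) - f = (27/8 + 9 + 6) - f = 147/8 - f)
H(I, r)*T(7) = (147/8 - 1*1/54)*(-6) = (147/8 - 1/54)*(-6) = (3965/216)*(-6) = -3965/36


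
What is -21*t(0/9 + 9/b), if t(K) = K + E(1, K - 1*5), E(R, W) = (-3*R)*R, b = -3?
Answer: 126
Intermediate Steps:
E(R, W) = -3*R²
t(K) = -3 + K (t(K) = K - 3*1² = K - 3*1 = K - 3 = -3 + K)
-21*t(0/9 + 9/b) = -21*(-3 + (0/9 + 9/(-3))) = -21*(-3 + (0*(⅑) + 9*(-⅓))) = -21*(-3 + (0 - 3)) = -21*(-3 - 3) = -21*(-6) = 126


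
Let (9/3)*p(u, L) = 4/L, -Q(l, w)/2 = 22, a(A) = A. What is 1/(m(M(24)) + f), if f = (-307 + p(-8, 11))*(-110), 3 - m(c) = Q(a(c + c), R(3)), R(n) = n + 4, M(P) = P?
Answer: 3/101411 ≈ 2.9583e-5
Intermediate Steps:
R(n) = 4 + n
Q(l, w) = -44 (Q(l, w) = -2*22 = -44)
m(c) = 47 (m(c) = 3 - 1*(-44) = 3 + 44 = 47)
p(u, L) = 4/(3*L) (p(u, L) = (4/L)/3 = 4/(3*L))
f = 101270/3 (f = (-307 + (4/3)/11)*(-110) = (-307 + (4/3)*(1/11))*(-110) = (-307 + 4/33)*(-110) = -10127/33*(-110) = 101270/3 ≈ 33757.)
1/(m(M(24)) + f) = 1/(47 + 101270/3) = 1/(101411/3) = 3/101411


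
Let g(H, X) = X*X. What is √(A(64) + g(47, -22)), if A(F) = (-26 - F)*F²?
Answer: 2*I*√92039 ≈ 606.76*I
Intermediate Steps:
g(H, X) = X²
A(F) = F²*(-26 - F)
√(A(64) + g(47, -22)) = √(64²*(-26 - 1*64) + (-22)²) = √(4096*(-26 - 64) + 484) = √(4096*(-90) + 484) = √(-368640 + 484) = √(-368156) = 2*I*√92039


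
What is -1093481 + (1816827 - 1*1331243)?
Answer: -607897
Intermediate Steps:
-1093481 + (1816827 - 1*1331243) = -1093481 + (1816827 - 1331243) = -1093481 + 485584 = -607897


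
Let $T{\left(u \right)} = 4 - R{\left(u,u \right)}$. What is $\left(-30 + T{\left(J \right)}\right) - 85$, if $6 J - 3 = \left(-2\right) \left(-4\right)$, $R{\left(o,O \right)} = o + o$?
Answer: $- \frac{344}{3} \approx -114.67$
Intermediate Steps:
$R{\left(o,O \right)} = 2 o$
$J = \frac{11}{6}$ ($J = \frac{1}{2} + \frac{\left(-2\right) \left(-4\right)}{6} = \frac{1}{2} + \frac{1}{6} \cdot 8 = \frac{1}{2} + \frac{4}{3} = \frac{11}{6} \approx 1.8333$)
$T{\left(u \right)} = 4 - 2 u$
$\left(-30 + T{\left(J \right)}\right) - 85 = \left(-30 + \left(4 - \frac{11}{3}\right)\right) - 85 = \left(-30 + \frac{1}{3}\right) - 85 = - \frac{89}{3} - 85 = - \frac{344}{3}$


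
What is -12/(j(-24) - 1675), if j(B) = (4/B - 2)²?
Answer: 432/60131 ≈ 0.0071843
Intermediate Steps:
j(B) = (-2 + 4/B)²
-12/(j(-24) - 1675) = -12/(4*(-2 - 24)²/(-24)² - 1675) = -12/(4*(1/576)*(-26)² - 1675) = -12/(4*(1/576)*676 - 1675) = -12/(169/36 - 1675) = -12/(-60131/36) = -12*(-36/60131) = 432/60131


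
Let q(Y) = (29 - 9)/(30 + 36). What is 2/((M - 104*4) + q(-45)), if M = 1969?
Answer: 66/51259 ≈ 0.0012876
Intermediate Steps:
q(Y) = 10/33 (q(Y) = 20/66 = 20*(1/66) = 10/33)
2/((M - 104*4) + q(-45)) = 2/((1969 - 104*4) + 10/33) = 2/((1969 - 1*416) + 10/33) = 2/((1969 - 416) + 10/33) = 2/(1553 + 10/33) = 2/(51259/33) = (33/51259)*2 = 66/51259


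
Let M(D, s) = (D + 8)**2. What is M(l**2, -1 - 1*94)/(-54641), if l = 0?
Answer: -64/54641 ≈ -0.0011713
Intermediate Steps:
M(D, s) = (8 + D)**2
M(l**2, -1 - 1*94)/(-54641) = (8 + 0**2)**2/(-54641) = (8 + 0)**2*(-1/54641) = 8**2*(-1/54641) = 64*(-1/54641) = -64/54641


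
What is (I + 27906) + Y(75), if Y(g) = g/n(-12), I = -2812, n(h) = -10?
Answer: 50173/2 ≈ 25087.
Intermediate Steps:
Y(g) = -g/10 (Y(g) = g/(-10) = g*(-1/10) = -g/10)
(I + 27906) + Y(75) = (-2812 + 27906) - 1/10*75 = 25094 - 15/2 = 50173/2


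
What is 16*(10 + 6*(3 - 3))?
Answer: 160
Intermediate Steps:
16*(10 + 6*(3 - 3)) = 16*(10 + 6*0) = 16*(10 + 0) = 16*10 = 160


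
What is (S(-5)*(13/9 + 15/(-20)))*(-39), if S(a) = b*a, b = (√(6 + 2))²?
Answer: 3250/3 ≈ 1083.3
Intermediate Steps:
b = 8 (b = (√8)² = (2*√2)² = 8)
S(a) = 8*a
(S(-5)*(13/9 + 15/(-20)))*(-39) = ((8*(-5))*(13/9 + 15/(-20)))*(-39) = -40*(13*(⅑) + 15*(-1/20))*(-39) = -40*(13/9 - ¾)*(-39) = -40*25/36*(-39) = -250/9*(-39) = 3250/3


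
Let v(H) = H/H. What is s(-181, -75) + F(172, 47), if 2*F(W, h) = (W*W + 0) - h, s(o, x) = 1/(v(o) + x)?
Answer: 546434/37 ≈ 14768.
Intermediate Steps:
v(H) = 1
s(o, x) = 1/(1 + x)
F(W, h) = W**2/2 - h/2 (F(W, h) = ((W*W + 0) - h)/2 = ((W**2 + 0) - h)/2 = (W**2 - h)/2 = W**2/2 - h/2)
s(-181, -75) + F(172, 47) = 1/(1 - 75) + ((1/2)*172**2 - 1/2*47) = 1/(-74) + ((1/2)*29584 - 47/2) = -1/74 + (14792 - 47/2) = -1/74 + 29537/2 = 546434/37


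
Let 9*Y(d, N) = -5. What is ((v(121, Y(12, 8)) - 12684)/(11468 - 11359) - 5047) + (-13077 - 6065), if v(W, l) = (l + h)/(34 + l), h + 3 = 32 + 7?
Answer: -797434466/32809 ≈ -24305.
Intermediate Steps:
h = 36 (h = -3 + (32 + 7) = -3 + 39 = 36)
Y(d, N) = -5/9 (Y(d, N) = (⅑)*(-5) = -5/9)
v(W, l) = (36 + l)/(34 + l) (v(W, l) = (l + 36)/(34 + l) = (36 + l)/(34 + l))
((v(121, Y(12, 8)) - 12684)/(11468 - 11359) - 5047) + (-13077 - 6065) = (((36 - 5/9)/(34 - 5/9) - 12684)/(11468 - 11359) - 5047) + (-13077 - 6065) = (((319/9)/(301/9) - 12684)/109 - 5047) - 19142 = (((9/301)*(319/9) - 12684)*(1/109) - 5047) - 19142 = ((319/301 - 12684)*(1/109) - 5047) - 19142 = (-3817565/301*1/109 - 5047) - 19142 = (-3817565/32809 - 5047) - 19142 = -169404588/32809 - 19142 = -797434466/32809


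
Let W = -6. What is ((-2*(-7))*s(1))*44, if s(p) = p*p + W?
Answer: -3080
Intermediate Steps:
s(p) = -6 + p² (s(p) = p*p - 6 = p² - 6 = -6 + p²)
((-2*(-7))*s(1))*44 = ((-2*(-7))*(-6 + 1²))*44 = (14*(-6 + 1))*44 = (14*(-5))*44 = -70*44 = -3080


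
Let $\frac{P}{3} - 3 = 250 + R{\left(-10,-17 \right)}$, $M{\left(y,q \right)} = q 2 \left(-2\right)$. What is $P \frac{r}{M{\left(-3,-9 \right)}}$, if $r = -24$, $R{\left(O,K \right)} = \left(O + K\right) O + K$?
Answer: $-1012$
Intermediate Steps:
$R{\left(O,K \right)} = K + O \left(K + O\right)$ ($R{\left(O,K \right)} = \left(K + O\right) O + K = O \left(K + O\right) + K = K + O \left(K + O\right)$)
$M{\left(y,q \right)} = - 4 q$ ($M{\left(y,q \right)} = 2 q \left(-2\right) = - 4 q$)
$P = 1518$ ($P = 9 + 3 \left(250 - \left(-153 - 100\right)\right) = 9 + 3 \left(250 + \left(-17 + 100 + 170\right)\right) = 9 + 3 \left(250 + 253\right) = 9 + 3 \cdot 503 = 9 + 1509 = 1518$)
$P \frac{r}{M{\left(-3,-9 \right)}} = 1518 \left(- \frac{24}{\left(-4\right) \left(-9\right)}\right) = 1518 \left(- \frac{24}{36}\right) = 1518 \left(\left(-24\right) \frac{1}{36}\right) = 1518 \left(- \frac{2}{3}\right) = -1012$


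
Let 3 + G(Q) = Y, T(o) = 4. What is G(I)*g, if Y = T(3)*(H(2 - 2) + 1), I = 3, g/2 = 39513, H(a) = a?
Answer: 79026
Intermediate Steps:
g = 79026 (g = 2*39513 = 79026)
Y = 4 (Y = 4*((2 - 2) + 1) = 4*(0 + 1) = 4*1 = 4)
G(Q) = 1 (G(Q) = -3 + 4 = 1)
G(I)*g = 1*79026 = 79026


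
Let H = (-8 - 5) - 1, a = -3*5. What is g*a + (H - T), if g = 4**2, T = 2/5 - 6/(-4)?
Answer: -2559/10 ≈ -255.90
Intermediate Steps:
a = -15
H = -14 (H = -13 - 1 = -14)
T = 19/10 (T = 2*(1/5) - 6*(-1/4) = 2/5 + 3/2 = 19/10 ≈ 1.9000)
g = 16
g*a + (H - T) = 16*(-15) + (-14 - 1*19/10) = -240 + (-14 - 19/10) = -240 - 159/10 = -2559/10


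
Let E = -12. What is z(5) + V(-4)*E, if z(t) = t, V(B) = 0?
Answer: 5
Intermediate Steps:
z(5) + V(-4)*E = 5 + 0*(-12) = 5 + 0 = 5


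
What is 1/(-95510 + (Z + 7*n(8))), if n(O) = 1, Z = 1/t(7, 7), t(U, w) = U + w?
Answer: -14/1337041 ≈ -1.0471e-5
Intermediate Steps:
Z = 1/14 (Z = 1/(7 + 7) = 1/14 ≈ 0.071429)
1/(-95510 + (Z + 7*n(8))) = 1/(-95510 + (1/14 + 7*1)) = 1/(-95510 + (1/14 + 7)) = 1/(-95510 + 99/14) = 1/(-1337041/14) = -14/1337041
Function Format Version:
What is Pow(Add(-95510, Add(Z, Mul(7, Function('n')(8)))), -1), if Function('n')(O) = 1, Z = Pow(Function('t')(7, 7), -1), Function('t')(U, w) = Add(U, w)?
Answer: Rational(-14, 1337041) ≈ -1.0471e-5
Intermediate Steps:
Z = Rational(1, 14) (Z = Pow(Add(7, 7), -1) = Pow(14, -1) = Rational(1, 14) ≈ 0.071429)
Pow(Add(-95510, Add(Z, Mul(7, Function('n')(8)))), -1) = Pow(Add(-95510, Add(Rational(1, 14), Mul(7, 1))), -1) = Pow(Add(-95510, Add(Rational(1, 14), 7)), -1) = Pow(Add(-95510, Rational(99, 14)), -1) = Pow(Rational(-1337041, 14), -1) = Rational(-14, 1337041)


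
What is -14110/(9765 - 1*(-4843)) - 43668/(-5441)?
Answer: 3380299/478808 ≈ 7.0598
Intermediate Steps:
-14110/(9765 - 1*(-4843)) - 43668/(-5441) = -14110/(9765 + 4843) - 43668*(-1/5441) = -14110/14608 + 43668/5441 = -14110*1/14608 + 43668/5441 = -85/88 + 43668/5441 = 3380299/478808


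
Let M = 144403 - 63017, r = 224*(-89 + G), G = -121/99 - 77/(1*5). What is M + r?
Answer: 2597698/45 ≈ 57727.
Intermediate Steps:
G = -748/45 (G = -121*1/99 - 77/5 = -11/9 - 77*1/5 = -11/9 - 77/5 = -748/45 ≈ -16.622)
r = -1064672/45 (r = 224*(-89 - 748/45) = 224*(-4753/45) = -1064672/45 ≈ -23659.)
M = 81386
M + r = 81386 - 1064672/45 = 2597698/45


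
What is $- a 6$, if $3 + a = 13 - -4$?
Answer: $-84$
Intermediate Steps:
$a = 14$ ($a = -3 + \left(13 - -4\right) = -3 + \left(13 + 4\right) = -3 + 17 = 14$)
$- a 6 = \left(-1\right) 14 \cdot 6 = \left(-14\right) 6 = -84$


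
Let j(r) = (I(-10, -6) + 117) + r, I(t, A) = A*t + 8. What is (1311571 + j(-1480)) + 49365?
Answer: 1359641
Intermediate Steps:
I(t, A) = 8 + A*t
j(r) = 185 + r (j(r) = ((8 - 6*(-10)) + 117) + r = ((8 + 60) + 117) + r = (68 + 117) + r = 185 + r)
(1311571 + j(-1480)) + 49365 = (1311571 + (185 - 1480)) + 49365 = (1311571 - 1295) + 49365 = 1310276 + 49365 = 1359641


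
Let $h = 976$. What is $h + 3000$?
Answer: $3976$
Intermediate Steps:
$h + 3000 = 976 + 3000 = 3976$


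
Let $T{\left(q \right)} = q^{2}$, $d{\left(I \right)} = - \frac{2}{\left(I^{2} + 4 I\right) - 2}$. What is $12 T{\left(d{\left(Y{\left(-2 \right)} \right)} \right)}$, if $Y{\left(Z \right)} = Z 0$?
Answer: $12$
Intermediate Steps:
$Y{\left(Z \right)} = 0$
$d{\left(I \right)} = - \frac{2}{-2 + I^{2} + 4 I}$
$12 T{\left(d{\left(Y{\left(-2 \right)} \right)} \right)} = 12 \left(- \frac{2}{-2 + 0^{2} + 4 \cdot 0}\right)^{2} = 12 \left(- \frac{2}{-2 + 0 + 0}\right)^{2} = 12 \left(- \frac{2}{-2}\right)^{2} = 12 \left(\left(-2\right) \left(- \frac{1}{2}\right)\right)^{2} = 12 \cdot 1^{2} = 12 \cdot 1 = 12$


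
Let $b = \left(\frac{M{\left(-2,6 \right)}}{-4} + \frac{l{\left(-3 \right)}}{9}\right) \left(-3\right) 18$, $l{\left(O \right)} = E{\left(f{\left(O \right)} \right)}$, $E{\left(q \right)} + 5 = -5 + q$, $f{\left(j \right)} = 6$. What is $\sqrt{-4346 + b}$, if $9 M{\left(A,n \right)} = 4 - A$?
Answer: $i \sqrt{4313} \approx 65.673 i$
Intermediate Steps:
$M{\left(A,n \right)} = \frac{4}{9} - \frac{A}{9}$ ($M{\left(A,n \right)} = \frac{4 - A}{9} = \frac{4}{9} - \frac{A}{9}$)
$E{\left(q \right)} = -10 + q$ ($E{\left(q \right)} = -5 + \left(-5 + q\right) = -10 + q$)
$l{\left(O \right)} = -4$ ($l{\left(O \right)} = -10 + 6 = -4$)
$b = 33$ ($b = \left(\frac{\frac{4}{9} - - \frac{2}{9}}{-4} - \frac{4}{9}\right) \left(-3\right) 18 = \left(\left(\frac{4}{9} + \frac{2}{9}\right) \left(- \frac{1}{4}\right) - \frac{4}{9}\right) \left(-3\right) 18 = \left(\frac{2}{3} \left(- \frac{1}{4}\right) - \frac{4}{9}\right) \left(-3\right) 18 = \left(- \frac{1}{6} - \frac{4}{9}\right) \left(-3\right) 18 = \left(- \frac{11}{18}\right) \left(-3\right) 18 = \frac{11}{6} \cdot 18 = 33$)
$\sqrt{-4346 + b} = \sqrt{-4346 + 33} = \sqrt{-4313} = i \sqrt{4313}$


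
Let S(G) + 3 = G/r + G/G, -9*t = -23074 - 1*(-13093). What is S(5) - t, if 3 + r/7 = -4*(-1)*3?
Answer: -69988/63 ≈ -1110.9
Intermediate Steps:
r = 63 (r = -21 + 7*(-4*(-1)*3) = -21 + 7*(4*3) = -21 + 7*12 = -21 + 84 = 63)
t = 1109 (t = -(-23074 - 1*(-13093))/9 = -(-23074 + 13093)/9 = -⅑*(-9981) = 1109)
S(G) = -2 + G/63 (S(G) = -3 + (G/63 + G/G) = -3 + (G*(1/63) + 1) = -3 + (G/63 + 1) = -3 + (1 + G/63) = -2 + G/63)
S(5) - t = (-2 + (1/63)*5) - 1*1109 = (-2 + 5/63) - 1109 = -121/63 - 1109 = -69988/63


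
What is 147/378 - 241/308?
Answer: -1091/2772 ≈ -0.39358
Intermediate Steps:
147/378 - 241/308 = 147*(1/378) - 241*1/308 = 7/18 - 241/308 = -1091/2772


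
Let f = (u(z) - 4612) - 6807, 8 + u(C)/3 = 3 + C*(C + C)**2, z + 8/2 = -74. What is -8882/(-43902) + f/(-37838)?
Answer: 62710858858/415290969 ≈ 151.00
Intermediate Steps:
z = -78 (z = -4 - 74 = -78)
u(C) = -15 + 12*C**3 (u(C) = -24 + 3*(3 + C*(C + C)**2) = -24 + 3*(3 + C*(2*C)**2) = -24 + 3*(3 + C*(4*C**2)) = -24 + 3*(3 + 4*C**3) = -24 + (9 + 12*C**3) = -15 + 12*C**3)
f = -5706058 (f = ((-15 + 12*(-78)**3) - 4612) - 6807 = ((-15 + 12*(-474552)) - 4612) - 6807 = ((-15 - 5694624) - 4612) - 6807 = (-5694639 - 4612) - 6807 = -5699251 - 6807 = -5706058)
-8882/(-43902) + f/(-37838) = -8882/(-43902) - 5706058/(-37838) = -8882*(-1/43902) - 5706058*(-1/37838) = 4441/21951 + 2853029/18919 = 62710858858/415290969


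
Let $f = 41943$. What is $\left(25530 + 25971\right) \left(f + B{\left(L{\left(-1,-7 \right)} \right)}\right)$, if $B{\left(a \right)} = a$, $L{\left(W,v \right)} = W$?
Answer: $2160054942$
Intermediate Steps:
$\left(25530 + 25971\right) \left(f + B{\left(L{\left(-1,-7 \right)} \right)}\right) = \left(25530 + 25971\right) \left(41943 - 1\right) = 51501 \cdot 41942 = 2160054942$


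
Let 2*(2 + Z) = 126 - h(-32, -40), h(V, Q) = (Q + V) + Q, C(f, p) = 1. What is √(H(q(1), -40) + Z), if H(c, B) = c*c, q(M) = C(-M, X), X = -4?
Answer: √118 ≈ 10.863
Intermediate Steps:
q(M) = 1
h(V, Q) = V + 2*Q
H(c, B) = c²
Z = 117 (Z = -2 + (126 - (-32 + 2*(-40)))/2 = -2 + (126 - (-32 - 80))/2 = -2 + (126 - 1*(-112))/2 = -2 + (126 + 112)/2 = -2 + (½)*238 = -2 + 119 = 117)
√(H(q(1), -40) + Z) = √(1² + 117) = √(1 + 117) = √118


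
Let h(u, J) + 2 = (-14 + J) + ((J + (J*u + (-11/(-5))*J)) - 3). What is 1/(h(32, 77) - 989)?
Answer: 5/8897 ≈ 0.00056199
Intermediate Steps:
h(u, J) = -19 + 21*J/5 + J*u (h(u, J) = -2 + ((-14 + J) + ((J + (J*u + (-11/(-5))*J)) - 3)) = -2 + ((-14 + J) + ((J + (J*u + (-11*(-⅕))*J)) - 3)) = -2 + ((-14 + J) + ((J + (J*u + 11*J/5)) - 3)) = -2 + ((-14 + J) + ((J + (11*J/5 + J*u)) - 3)) = -2 + ((-14 + J) + ((16*J/5 + J*u) - 3)) = -2 + ((-14 + J) + (-3 + 16*J/5 + J*u)) = -2 + (-17 + 21*J/5 + J*u) = -19 + 21*J/5 + J*u)
1/(h(32, 77) - 989) = 1/((-19 + (21/5)*77 + 77*32) - 989) = 1/((-19 + 1617/5 + 2464) - 989) = 1/(13842/5 - 989) = 1/(8897/5) = 5/8897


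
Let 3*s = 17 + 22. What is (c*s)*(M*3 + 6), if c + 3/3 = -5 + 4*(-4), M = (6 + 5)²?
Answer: -105534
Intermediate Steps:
M = 121 (M = 11² = 121)
s = 13 (s = (17 + 22)/3 = (⅓)*39 = 13)
c = -22 (c = -1 + (-5 + 4*(-4)) = -1 + (-5 - 16) = -1 - 21 = -22)
(c*s)*(M*3 + 6) = (-22*13)*(121*3 + 6) = -286*(363 + 6) = -286*369 = -105534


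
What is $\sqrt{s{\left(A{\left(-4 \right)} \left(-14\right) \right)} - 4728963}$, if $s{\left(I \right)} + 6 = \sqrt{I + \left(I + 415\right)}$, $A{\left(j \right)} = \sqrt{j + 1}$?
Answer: $\sqrt{-4728969 + \sqrt{415 - 28 i \sqrt{3}}} \approx 0.0002 - 2174.6 i$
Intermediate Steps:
$A{\left(j \right)} = \sqrt{1 + j}$
$s{\left(I \right)} = -6 + \sqrt{415 + 2 I}$ ($s{\left(I \right)} = -6 + \sqrt{I + \left(I + 415\right)} = -6 + \sqrt{I + \left(415 + I\right)} = -6 + \sqrt{415 + 2 I}$)
$\sqrt{s{\left(A{\left(-4 \right)} \left(-14\right) \right)} - 4728963} = \sqrt{\left(-6 + \sqrt{415 + 2 \sqrt{1 - 4} \left(-14\right)}\right) - 4728963} = \sqrt{\left(-6 + \sqrt{415 + 2 \sqrt{-3} \left(-14\right)}\right) - 4728963} = \sqrt{\left(-6 + \sqrt{415 + 2 i \sqrt{3} \left(-14\right)}\right) - 4728963} = \sqrt{\left(-6 + \sqrt{415 + 2 \left(- 14 i \sqrt{3}\right)}\right) - 4728963} = \sqrt{\left(-6 + \sqrt{415 - 28 i \sqrt{3}}\right) - 4728963} = \sqrt{-4728969 + \sqrt{415 - 28 i \sqrt{3}}}$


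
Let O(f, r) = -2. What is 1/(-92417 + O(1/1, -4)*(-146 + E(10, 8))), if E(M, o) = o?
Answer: -1/92141 ≈ -1.0853e-5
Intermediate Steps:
1/(-92417 + O(1/1, -4)*(-146 + E(10, 8))) = 1/(-92417 - 2*(-146 + 8)) = 1/(-92417 - 2*(-138)) = 1/(-92417 + 276) = 1/(-92141) = -1/92141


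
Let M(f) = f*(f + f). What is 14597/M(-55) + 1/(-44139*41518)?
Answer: 607952775776/251977412775 ≈ 2.4127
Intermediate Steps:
M(f) = 2*f² (M(f) = f*(2*f) = 2*f²)
14597/M(-55) + 1/(-44139*41518) = 14597/((2*(-55)²)) + 1/(-44139*41518) = 14597/((2*3025)) - 1/44139*1/41518 = 14597/6050 - 1/1832563002 = 14597*(1/6050) - 1/1832563002 = 1327/550 - 1/1832563002 = 607952775776/251977412775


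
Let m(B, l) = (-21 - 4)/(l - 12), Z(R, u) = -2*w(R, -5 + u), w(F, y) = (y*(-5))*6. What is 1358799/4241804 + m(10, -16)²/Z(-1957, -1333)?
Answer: 610853612207/1906979340672 ≈ 0.32033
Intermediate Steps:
w(F, y) = -30*y (w(F, y) = -5*y*6 = -30*y)
Z(R, u) = -300 + 60*u (Z(R, u) = -(-60)*(-5 + u) = -2*(150 - 30*u) = -300 + 60*u)
m(B, l) = -25/(-12 + l)
1358799/4241804 + m(10, -16)²/Z(-1957, -1333) = 1358799/4241804 + (-25/(-12 - 16))²/(-300 + 60*(-1333)) = 1358799*(1/4241804) + (-25/(-28))²/(-300 - 79980) = 1358799/4241804 + (-25*(-1/28))²/(-80280) = 1358799/4241804 + (25/28)²*(-1/80280) = 1358799/4241804 + (625/784)*(-1/80280) = 1358799/4241804 - 125/12587904 = 610853612207/1906979340672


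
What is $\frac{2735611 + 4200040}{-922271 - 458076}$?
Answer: $- \frac{6935651}{1380347} \approx -5.0246$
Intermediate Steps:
$\frac{2735611 + 4200040}{-922271 - 458076} = \frac{6935651}{-1380347} = 6935651 \left(- \frac{1}{1380347}\right) = - \frac{6935651}{1380347}$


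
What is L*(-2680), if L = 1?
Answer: -2680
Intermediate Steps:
L*(-2680) = 1*(-2680) = -2680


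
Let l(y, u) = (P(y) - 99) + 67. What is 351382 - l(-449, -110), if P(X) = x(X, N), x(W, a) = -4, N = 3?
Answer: 351418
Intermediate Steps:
P(X) = -4
l(y, u) = -36 (l(y, u) = (-4 - 99) + 67 = -103 + 67 = -36)
351382 - l(-449, -110) = 351382 - 1*(-36) = 351382 + 36 = 351418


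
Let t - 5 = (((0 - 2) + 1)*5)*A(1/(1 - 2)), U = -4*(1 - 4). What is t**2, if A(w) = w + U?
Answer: 2500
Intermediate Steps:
U = 12 (U = -4*(-3) = 12)
A(w) = 12 + w (A(w) = w + 12 = 12 + w)
t = -50 (t = 5 + (((0 - 2) + 1)*5)*(12 + 1/(1 - 2)) = 5 + ((-2 + 1)*5)*(12 + 1/(-1)) = 5 + (-1*5)*(12 - 1) = 5 - 5*11 = 5 - 55 = -50)
t**2 = (-50)**2 = 2500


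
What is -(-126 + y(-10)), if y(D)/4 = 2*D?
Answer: 206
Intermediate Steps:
y(D) = 8*D (y(D) = 4*(2*D) = 8*D)
-(-126 + y(-10)) = -(-126 + 8*(-10)) = -(-126 - 80) = -1*(-206) = 206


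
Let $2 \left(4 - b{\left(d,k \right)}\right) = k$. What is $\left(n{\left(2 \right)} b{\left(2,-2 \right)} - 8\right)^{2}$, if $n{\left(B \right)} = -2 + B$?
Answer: $64$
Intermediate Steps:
$b{\left(d,k \right)} = 4 - \frac{k}{2}$
$\left(n{\left(2 \right)} b{\left(2,-2 \right)} - 8\right)^{2} = \left(\left(-2 + 2\right) \left(4 - -1\right) - 8\right)^{2} = \left(0 \left(4 + 1\right) - 8\right)^{2} = \left(0 \cdot 5 - 8\right)^{2} = \left(0 - 8\right)^{2} = \left(-8\right)^{2} = 64$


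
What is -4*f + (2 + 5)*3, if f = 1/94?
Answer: 985/47 ≈ 20.957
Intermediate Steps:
f = 1/94 ≈ 0.010638
-4*f + (2 + 5)*3 = -4*1/94 + (2 + 5)*3 = -2/47 + 7*3 = -2/47 + 21 = 985/47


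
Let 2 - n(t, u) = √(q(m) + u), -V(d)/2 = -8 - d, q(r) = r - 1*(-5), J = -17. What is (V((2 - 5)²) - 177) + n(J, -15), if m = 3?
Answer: -141 - I*√7 ≈ -141.0 - 2.6458*I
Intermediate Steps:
q(r) = 5 + r (q(r) = r + 5 = 5 + r)
V(d) = 16 + 2*d (V(d) = -2*(-8 - d) = 16 + 2*d)
n(t, u) = 2 - √(8 + u) (n(t, u) = 2 - √((5 + 3) + u) = 2 - √(8 + u))
(V((2 - 5)²) - 177) + n(J, -15) = ((16 + 2*(2 - 5)²) - 177) + (2 - √(8 - 15)) = ((16 + 2*(-3)²) - 177) + (2 - √(-7)) = ((16 + 2*9) - 177) + (2 - I*√7) = ((16 + 18) - 177) + (2 - I*√7) = (34 - 177) + (2 - I*√7) = -143 + (2 - I*√7) = -141 - I*√7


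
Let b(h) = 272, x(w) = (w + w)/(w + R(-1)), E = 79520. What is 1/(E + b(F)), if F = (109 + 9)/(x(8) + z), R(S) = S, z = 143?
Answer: 1/79792 ≈ 1.2533e-5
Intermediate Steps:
x(w) = 2*w/(-1 + w) (x(w) = (w + w)/(w - 1) = (2*w)/(-1 + w) = 2*w/(-1 + w))
F = 826/1017 (F = (109 + 9)/(2*8/(-1 + 8) + 143) = 118/(2*8/7 + 143) = 118/(2*8*(⅐) + 143) = 118/(16/7 + 143) = 118/(1017/7) = 118*(7/1017) = 826/1017 ≈ 0.81219)
1/(E + b(F)) = 1/(79520 + 272) = 1/79792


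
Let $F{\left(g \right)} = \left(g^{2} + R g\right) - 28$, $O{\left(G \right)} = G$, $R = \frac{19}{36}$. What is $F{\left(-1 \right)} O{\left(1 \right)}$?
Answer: $- \frac{991}{36} \approx -27.528$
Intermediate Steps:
$R = \frac{19}{36}$ ($R = 19 \cdot \frac{1}{36} = \frac{19}{36} \approx 0.52778$)
$F{\left(g \right)} = -28 + g^{2} + \frac{19 g}{36}$ ($F{\left(g \right)} = \left(g^{2} + \frac{19 g}{36}\right) - 28 = -28 + g^{2} + \frac{19 g}{36}$)
$F{\left(-1 \right)} O{\left(1 \right)} = \left(-28 + \left(-1\right)^{2} + \frac{19}{36} \left(-1\right)\right) 1 = \left(-28 + 1 - \frac{19}{36}\right) 1 = \left(- \frac{991}{36}\right) 1 = - \frac{991}{36}$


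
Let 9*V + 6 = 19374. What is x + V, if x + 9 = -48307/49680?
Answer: 106415933/49680 ≈ 2142.0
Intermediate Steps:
V = 2152 (V = -⅔ + (⅑)*19374 = -⅔ + 6458/3 = 2152)
x = -495427/49680 (x = -9 - 48307/49680 = -495427/49680 ≈ -9.9724)
x + V = -495427/49680 + 2152 = 106415933/49680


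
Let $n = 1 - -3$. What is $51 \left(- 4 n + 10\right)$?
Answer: $-306$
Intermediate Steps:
$n = 4$ ($n = 1 + 3 = 4$)
$51 \left(- 4 n + 10\right) = 51 \left(\left(-4\right) 4 + 10\right) = 51 \left(-16 + 10\right) = 51 \left(-6\right) = -306$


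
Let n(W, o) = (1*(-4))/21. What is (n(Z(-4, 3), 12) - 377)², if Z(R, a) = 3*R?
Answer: 62742241/441 ≈ 1.4227e+5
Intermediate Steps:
n(W, o) = -4/21 (n(W, o) = -4*1/21 = -4/21)
(n(Z(-4, 3), 12) - 377)² = (-4/21 - 377)² = (-7921/21)² = 62742241/441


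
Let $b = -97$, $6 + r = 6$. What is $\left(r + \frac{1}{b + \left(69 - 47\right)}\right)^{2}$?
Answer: $\frac{1}{5625} \approx 0.00017778$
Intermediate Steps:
$r = 0$ ($r = -6 + 6 = 0$)
$\left(r + \frac{1}{b + \left(69 - 47\right)}\right)^{2} = \left(0 + \frac{1}{-97 + \left(69 - 47\right)}\right)^{2} = \left(0 + \frac{1}{-97 + 22}\right)^{2} = \left(0 + \frac{1}{-75}\right)^{2} = \left(0 - \frac{1}{75}\right)^{2} = \left(- \frac{1}{75}\right)^{2} = \frac{1}{5625}$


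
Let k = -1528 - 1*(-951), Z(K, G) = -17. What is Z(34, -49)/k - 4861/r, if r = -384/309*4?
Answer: 288902795/295424 ≈ 977.93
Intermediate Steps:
r = -512/103 (r = -384*1/309*4 = -128/103*4 = -512/103 ≈ -4.9709)
k = -577 (k = -1528 + 951 = -577)
Z(34, -49)/k - 4861/r = -17/(-577) - 4861/(-512/103) = -17*(-1/577) - 4861*(-103/512) = 17/577 + 500683/512 = 288902795/295424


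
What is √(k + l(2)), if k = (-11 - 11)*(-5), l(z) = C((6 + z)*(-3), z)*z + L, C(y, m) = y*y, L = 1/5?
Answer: √31555/5 ≈ 35.527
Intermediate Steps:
L = ⅕ ≈ 0.20000
C(y, m) = y²
l(z) = ⅕ + z*(-18 - 3*z)² (l(z) = ((6 + z)*(-3))²*z + ⅕ = (-18 - 3*z)²*z + ⅕ = z*(-18 - 3*z)² + ⅕ = ⅕ + z*(-18 - 3*z)²)
k = 110 (k = -22*(-5) = 110)
√(k + l(2)) = √(110 + (⅕ + 9*2*(6 + 2)²)) = √(110 + (⅕ + 9*2*8²)) = √(110 + (⅕ + 9*2*64)) = √(110 + (⅕ + 1152)) = √(110 + 5761/5) = √(6311/5) = √31555/5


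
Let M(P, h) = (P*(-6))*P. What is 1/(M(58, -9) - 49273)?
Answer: -1/69457 ≈ -1.4397e-5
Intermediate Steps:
M(P, h) = -6*P² (M(P, h) = (-6*P)*P = -6*P²)
1/(M(58, -9) - 49273) = 1/(-6*58² - 49273) = 1/(-6*3364 - 49273) = 1/(-20184 - 49273) = 1/(-69457) = -1/69457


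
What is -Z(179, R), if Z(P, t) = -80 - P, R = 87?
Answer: 259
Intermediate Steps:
-Z(179, R) = -(-80 - 1*179) = -(-80 - 179) = -1*(-259) = 259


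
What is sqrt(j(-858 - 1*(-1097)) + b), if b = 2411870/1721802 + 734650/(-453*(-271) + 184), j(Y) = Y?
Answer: 4*sqrt(172512642694460537341851)/105845195247 ≈ 15.696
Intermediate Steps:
b = 780727010095/105845195247 (b = 2411870*(1/1721802) + 734650/(122763 + 184) = 1205935/860901 + 734650/122947 = 780727010095/105845195247 ≈ 7.3761)
sqrt(j(-858 - 1*(-1097)) + b) = sqrt((-858 - 1*(-1097)) + 780727010095/105845195247) = sqrt((-858 + 1097) + 780727010095/105845195247) = sqrt(239 + 780727010095/105845195247) = sqrt(26077728674128/105845195247) = 4*sqrt(172512642694460537341851)/105845195247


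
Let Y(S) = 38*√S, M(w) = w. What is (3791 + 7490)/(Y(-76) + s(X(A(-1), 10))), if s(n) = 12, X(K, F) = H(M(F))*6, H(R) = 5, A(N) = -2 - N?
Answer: 33843/27472 - 214339*I*√19/27472 ≈ 1.2319 - 34.009*I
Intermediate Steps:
X(K, F) = 30 (X(K, F) = 5*6 = 30)
(3791 + 7490)/(Y(-76) + s(X(A(-1), 10))) = (3791 + 7490)/(38*√(-76) + 12) = 11281/(38*(2*I*√19) + 12) = 11281/(76*I*√19 + 12) = 11281/(12 + 76*I*√19)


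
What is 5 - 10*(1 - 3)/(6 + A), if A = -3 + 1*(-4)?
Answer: -15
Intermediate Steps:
A = -7 (A = -3 - 4 = -7)
5 - 10*(1 - 3)/(6 + A) = 5 - 10*(1 - 3)/(6 - 7) = 5 - (-20)/(-1) = 5 - (-20)*(-1) = 5 - 10*2 = 5 - 20 = -15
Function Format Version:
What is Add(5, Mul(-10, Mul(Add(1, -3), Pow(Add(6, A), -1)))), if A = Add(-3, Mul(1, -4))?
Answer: -15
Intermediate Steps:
A = -7 (A = Add(-3, -4) = -7)
Add(5, Mul(-10, Mul(Add(1, -3), Pow(Add(6, A), -1)))) = Add(5, Mul(-10, Mul(Add(1, -3), Pow(Add(6, -7), -1)))) = Add(5, Mul(-10, Mul(-2, Pow(-1, -1)))) = Add(5, Mul(-10, Mul(-2, -1))) = Add(5, Mul(-10, 2)) = Add(5, -20) = -15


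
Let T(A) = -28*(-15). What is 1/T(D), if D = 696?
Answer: 1/420 ≈ 0.0023810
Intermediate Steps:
T(A) = 420
1/T(D) = 1/420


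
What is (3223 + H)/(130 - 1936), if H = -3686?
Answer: 463/1806 ≈ 0.25637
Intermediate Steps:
(3223 + H)/(130 - 1936) = (3223 - 3686)/(130 - 1936) = -463/(-1806) = -463*(-1/1806) = 463/1806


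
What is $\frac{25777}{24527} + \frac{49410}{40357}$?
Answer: $\frac{2252161459}{989836139} \approx 2.2753$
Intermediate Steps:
$\frac{25777}{24527} + \frac{49410}{40357} = \frac{2252161459}{989836139}$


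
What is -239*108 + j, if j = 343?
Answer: -25469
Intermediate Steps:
-239*108 + j = -239*108 + 343 = -25812 + 343 = -25469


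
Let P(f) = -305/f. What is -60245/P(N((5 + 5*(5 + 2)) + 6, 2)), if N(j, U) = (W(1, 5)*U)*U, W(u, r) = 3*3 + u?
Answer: 481960/61 ≈ 7901.0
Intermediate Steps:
W(u, r) = 9 + u
N(j, U) = 10*U² (N(j, U) = ((9 + 1)*U)*U = (10*U)*U = 10*U²)
-60245/P(N((5 + 5*(5 + 2)) + 6, 2)) = -60245/((-305/(10*2²))) = -60245/((-305/(10*4))) = -60245/((-305/40)) = -60245/((-305*1/40)) = -60245/(-61/8) = -60245*(-8/61) = 481960/61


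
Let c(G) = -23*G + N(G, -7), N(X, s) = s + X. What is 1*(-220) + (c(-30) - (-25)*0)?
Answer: 433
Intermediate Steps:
N(X, s) = X + s
c(G) = -7 - 22*G (c(G) = -23*G + (G - 7) = -23*G + (-7 + G) = -7 - 22*G)
1*(-220) + (c(-30) - (-25)*0) = 1*(-220) + ((-7 - 22*(-30)) - (-25)*0) = -220 + ((-7 + 660) - 1*0) = -220 + (653 + 0) = -220 + 653 = 433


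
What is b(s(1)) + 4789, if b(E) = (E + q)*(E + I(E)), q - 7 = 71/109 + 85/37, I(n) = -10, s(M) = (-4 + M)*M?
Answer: 18949725/4033 ≈ 4698.7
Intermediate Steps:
s(M) = M*(-4 + M)
q = 40123/4033 (q = 7 + (71/109 + 85/37) = 7 + 11892/4033 = 40123/4033 ≈ 9.9487)
b(E) = (-10 + E)*(40123/4033 + E) (b(E) = (E + 40123/4033)*(E - 10) = (40123/4033 + E)*(-10 + E) = (-10 + E)*(40123/4033 + E))
b(s(1)) + 4789 = (-401230/4033 + (1*(-4 + 1))² - 207*(-4 + 1)/4033) + 4789 = (-401230/4033 + (1*(-3))² - 207*(-3)/4033) + 4789 = (-401230/4033 + (-3)² - 207/4033*(-3)) + 4789 = (-401230/4033 + 9 + 621/4033) + 4789 = -364312/4033 + 4789 = 18949725/4033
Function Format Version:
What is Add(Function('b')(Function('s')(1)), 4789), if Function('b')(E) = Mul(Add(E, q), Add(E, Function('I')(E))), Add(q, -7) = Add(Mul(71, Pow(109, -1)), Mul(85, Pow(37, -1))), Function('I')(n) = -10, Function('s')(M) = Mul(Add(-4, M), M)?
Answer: Rational(18949725, 4033) ≈ 4698.7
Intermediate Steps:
Function('s')(M) = Mul(M, Add(-4, M))
q = Rational(40123, 4033) (q = Add(7, Add(Mul(71, Pow(109, -1)), Mul(85, Pow(37, -1)))) = Add(7, Add(Mul(71, Rational(1, 109)), Mul(85, Rational(1, 37)))) = Add(7, Add(Rational(71, 109), Rational(85, 37))) = Add(7, Rational(11892, 4033)) = Rational(40123, 4033) ≈ 9.9487)
Function('b')(E) = Mul(Add(-10, E), Add(Rational(40123, 4033), E)) (Function('b')(E) = Mul(Add(E, Rational(40123, 4033)), Add(E, -10)) = Mul(Add(Rational(40123, 4033), E), Add(-10, E)) = Mul(Add(-10, E), Add(Rational(40123, 4033), E)))
Add(Function('b')(Function('s')(1)), 4789) = Add(Add(Rational(-401230, 4033), Pow(Mul(1, Add(-4, 1)), 2), Mul(Rational(-207, 4033), Mul(1, Add(-4, 1)))), 4789) = Add(Add(Rational(-401230, 4033), Pow(Mul(1, -3), 2), Mul(Rational(-207, 4033), Mul(1, -3))), 4789) = Add(Add(Rational(-401230, 4033), Pow(-3, 2), Mul(Rational(-207, 4033), -3)), 4789) = Add(Add(Rational(-401230, 4033), 9, Rational(621, 4033)), 4789) = Add(Rational(-364312, 4033), 4789) = Rational(18949725, 4033)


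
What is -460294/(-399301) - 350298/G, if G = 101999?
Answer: -92924813992/40728302699 ≈ -2.2816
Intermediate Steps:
-460294/(-399301) - 350298/G = -460294/(-399301) - 350298/101999 = -460294*(-1/399301) - 350298*1/101999 = 460294/399301 - 350298/101999 = -92924813992/40728302699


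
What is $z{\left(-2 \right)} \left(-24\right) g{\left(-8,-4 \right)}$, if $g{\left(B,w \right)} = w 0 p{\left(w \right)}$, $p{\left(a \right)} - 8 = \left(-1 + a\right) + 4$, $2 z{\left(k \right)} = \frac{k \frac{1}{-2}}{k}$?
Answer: $0$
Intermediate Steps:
$z{\left(k \right)} = - \frac{1}{4}$ ($z{\left(k \right)} = \frac{\frac{k}{-2} \frac{1}{k}}{2} = \frac{k \left(- \frac{1}{2}\right) \frac{1}{k}}{2} = \frac{- \frac{k}{2} \frac{1}{k}}{2} = \frac{1}{2} \left(- \frac{1}{2}\right) = - \frac{1}{4}$)
$p{\left(a \right)} = 11 + a$ ($p{\left(a \right)} = 8 + \left(\left(-1 + a\right) + 4\right) = 8 + \left(3 + a\right) = 11 + a$)
$g{\left(B,w \right)} = 0$ ($g{\left(B,w \right)} = w 0 \left(11 + w\right) = 0 \left(11 + w\right) = 0$)
$z{\left(-2 \right)} \left(-24\right) g{\left(-8,-4 \right)} = \left(- \frac{1}{4}\right) \left(-24\right) 0 = 6 \cdot 0 = 0$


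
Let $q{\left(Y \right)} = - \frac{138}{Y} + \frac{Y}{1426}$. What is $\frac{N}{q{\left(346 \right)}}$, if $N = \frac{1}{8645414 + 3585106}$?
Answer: $- \frac{123349}{235657659360} \approx -5.2342 \cdot 10^{-7}$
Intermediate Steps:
$q{\left(Y \right)} = - \frac{138}{Y} + \frac{Y}{1426}$ ($q{\left(Y \right)} = - \frac{138}{Y} + Y \frac{1}{1426} = - \frac{138}{Y} + \frac{Y}{1426}$)
$N = \frac{1}{12230520} \approx 8.1763 \cdot 10^{-8}$
$\frac{N}{q{\left(346 \right)}} = \frac{1}{12230520 \left(- \frac{138}{346} + \frac{1}{1426} \cdot 346\right)} = \frac{1}{12230520 \left(\left(-138\right) \frac{1}{346} + \frac{173}{713}\right)} = \frac{1}{12230520 \left(- \frac{69}{173} + \frac{173}{713}\right)} = \frac{1}{12230520 \left(- \frac{19268}{123349}\right)} = \frac{1}{12230520} \left(- \frac{123349}{19268}\right) = - \frac{123349}{235657659360}$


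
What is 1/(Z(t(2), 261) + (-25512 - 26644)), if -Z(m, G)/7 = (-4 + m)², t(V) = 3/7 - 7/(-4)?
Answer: -112/5844073 ≈ -1.9165e-5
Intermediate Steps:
t(V) = 61/28 (t(V) = 3*(⅐) - 7*(-¼) = 3/7 + 7/4 = 61/28)
Z(m, G) = -7*(-4 + m)²
1/(Z(t(2), 261) + (-25512 - 26644)) = 1/(-7*(-4 + 61/28)² + (-25512 - 26644)) = 1/(-7*(-51/28)² - 52156) = 1/(-7*2601/784 - 52156) = 1/(-2601/112 - 52156) = 1/(-5844073/112) = -112/5844073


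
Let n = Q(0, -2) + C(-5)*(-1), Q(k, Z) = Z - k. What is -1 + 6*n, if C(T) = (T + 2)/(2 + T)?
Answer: -19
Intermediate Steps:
C(T) = 1 (C(T) = (2 + T)/(2 + T) = 1)
n = -3 (n = (-2 - 1*0) + 1*(-1) = (-2 + 0) - 1 = -2 - 1 = -3)
-1 + 6*n = -1 + 6*(-3) = -1 - 18 = -19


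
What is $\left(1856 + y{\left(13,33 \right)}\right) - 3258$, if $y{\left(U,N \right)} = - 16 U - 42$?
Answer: $-1652$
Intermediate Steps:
$y{\left(U,N \right)} = -42 - 16 U$
$\left(1856 + y{\left(13,33 \right)}\right) - 3258 = \left(1856 - 250\right) - 3258 = 1606 - 3258 = -1652$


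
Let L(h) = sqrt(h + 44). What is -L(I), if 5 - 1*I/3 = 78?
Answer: -5*I*sqrt(7) ≈ -13.229*I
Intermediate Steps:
I = -219 (I = 15 - 3*78 = 15 - 234 = -219)
L(h) = sqrt(44 + h)
-L(I) = -sqrt(44 - 219) = -sqrt(-175) = -5*I*sqrt(7)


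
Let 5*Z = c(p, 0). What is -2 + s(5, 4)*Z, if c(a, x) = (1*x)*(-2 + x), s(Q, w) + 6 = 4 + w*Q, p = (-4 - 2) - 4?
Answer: -2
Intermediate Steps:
p = -10 (p = -6 - 4 = -10)
s(Q, w) = -2 + Q*w (s(Q, w) = -6 + (4 + w*Q) = -6 + (4 + Q*w) = -2 + Q*w)
c(a, x) = x*(-2 + x)
Z = 0 (Z = (0*(-2 + 0))/5 = (0*(-2))/5 = (⅕)*0 = 0)
-2 + s(5, 4)*Z = -2 + (-2 + 5*4)*0 = -2 + (-2 + 20)*0 = -2 + 18*0 = -2 + 0 = -2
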